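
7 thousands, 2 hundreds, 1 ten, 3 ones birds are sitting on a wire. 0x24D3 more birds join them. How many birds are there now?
Convert 7 thousands, 2 hundreds, 1 ten, 3 ones (place-value notation) → 7×1000 + 2×100 + 1×10 + 3 = 7213 (decimal)
Convert 0x24D3 (hexadecimal) → 2×4096 + 4×256 + 13×16 + 3 = 9427 (decimal)
Compute 7213 + 9427 = 16640
16640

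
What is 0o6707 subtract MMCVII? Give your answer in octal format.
Convert 0o6707 (octal) → 6×512 + 7×64 + 7 = 3527 (decimal)
Convert MMCVII (Roman numeral) → 1000 + 1000 + 100 + 5 + 1 + 1 = 2107 (decimal)
Compute 3527 - 2107 = 1420
Convert 1420 (decimal) → 1420 = 2×512 + 6×64 + 1×8 + 4 → 0o2614 (octal)
0o2614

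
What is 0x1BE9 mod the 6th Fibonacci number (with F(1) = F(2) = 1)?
Convert 0x1BE9 (hexadecimal) → 1×4096 + 11×256 + 14×16 + 9 = 7145 (decimal)
Convert the 6th Fibonacci number (with F(1) = F(2) = 1) (Fibonacci index) → 1, 1, 2, 3, 5, 8 → 8 (decimal)
Compute 7145 mod 8 = 1
1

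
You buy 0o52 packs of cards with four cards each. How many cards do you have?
Convert four (English words) → 4 (decimal)
Convert 0o52 (octal) → 5×8 + 2 = 42 (decimal)
Compute 4 × 42 = 168
168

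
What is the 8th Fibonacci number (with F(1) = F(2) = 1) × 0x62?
Convert the 8th Fibonacci number (with F(1) = F(2) = 1) (Fibonacci index) → 1, 1, 2, 3, 5, 8, 13, 21 → 21 (decimal)
Convert 0x62 (hexadecimal) → 6×16 + 2 = 98 (decimal)
Compute 21 × 98 = 2058
2058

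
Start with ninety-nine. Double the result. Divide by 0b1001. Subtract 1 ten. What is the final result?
Convert ninety-nine (English words) → 99 (decimal)
Start: 99
99 × 2 = 198
Convert 0b1001 (binary) → 8 + 1 = 9 (decimal)
198 ÷ 9 = 22
Convert 1 ten (place-value notation) → 1×10 = 10 (decimal)
22 - 10 = 12
12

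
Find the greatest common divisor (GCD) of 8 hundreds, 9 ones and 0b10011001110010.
Convert 8 hundreds, 9 ones (place-value notation) → 8×100 + 9 = 809 (decimal)
Convert 0b10011001110010 (binary) → 8192 + 1024 + 512 + 64 + 32 + 16 + 2 = 9842 (decimal)
Compute gcd(809, 9842) = 1
1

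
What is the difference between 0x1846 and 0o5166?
Convert 0x1846 (hexadecimal) → 1×4096 + 8×256 + 4×16 + 6 = 6214 (decimal)
Convert 0o5166 (octal) → 5×512 + 1×64 + 6×8 + 6 = 2678 (decimal)
Difference: |6214 - 2678| = 3536
3536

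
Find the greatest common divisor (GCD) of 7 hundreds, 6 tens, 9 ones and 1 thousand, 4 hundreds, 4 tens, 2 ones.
Convert 7 hundreds, 6 tens, 9 ones (place-value notation) → 7×100 + 6×10 + 9 = 769 (decimal)
Convert 1 thousand, 4 hundreds, 4 tens, 2 ones (place-value notation) → 1×1000 + 4×100 + 4×10 + 2 = 1442 (decimal)
Compute gcd(769, 1442) = 1
1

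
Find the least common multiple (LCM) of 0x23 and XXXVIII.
Convert 0x23 (hexadecimal) → 2×16 + 3 = 35 (decimal)
Convert XXXVIII (Roman numeral) → 10 + 10 + 10 + 5 + 1 + 1 + 1 = 38 (decimal)
Compute lcm(35, 38) = 1330
1330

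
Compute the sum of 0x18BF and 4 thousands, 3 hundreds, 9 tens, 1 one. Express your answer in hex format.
Convert 0x18BF (hexadecimal) → 1×4096 + 8×256 + 11×16 + 15 = 6335 (decimal)
Convert 4 thousands, 3 hundreds, 9 tens, 1 one (place-value notation) → 4×1000 + 3×100 + 9×10 + 1 = 4391 (decimal)
Compute 6335 + 4391 = 10726
Convert 10726 (decimal) → 10726 = 2×4096 + 9×256 + 14×16 + 6 → 0x29E6 (hexadecimal)
0x29E6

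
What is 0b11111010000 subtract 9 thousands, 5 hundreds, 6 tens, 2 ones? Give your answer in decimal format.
Convert 0b11111010000 (binary) → 1024 + 512 + 256 + 128 + 64 + 16 = 2000 (decimal)
Convert 9 thousands, 5 hundreds, 6 tens, 2 ones (place-value notation) → 9×1000 + 5×100 + 6×10 + 2 = 9562 (decimal)
Compute 2000 - 9562 = -7562
-7562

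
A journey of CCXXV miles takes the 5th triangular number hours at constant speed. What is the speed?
Convert CCXXV (Roman numeral) → 100 + 100 + 10 + 10 + 5 = 225 (decimal)
Convert the 5th triangular number (triangular index) → 5×6/2 = 15 (decimal)
Compute 225 ÷ 15 = 15
15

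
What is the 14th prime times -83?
Convert the 14th prime (prime index) → 43 (decimal)
Compute 43 × -83 = -3569
-3569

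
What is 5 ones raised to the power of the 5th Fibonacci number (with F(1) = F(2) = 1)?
Convert 5 ones (place-value notation) → 5 (decimal)
Convert the 5th Fibonacci number (with F(1) = F(2) = 1) (Fibonacci index) → 1, 1, 2, 3, 5 → 5 (decimal)
Compute 5 ^ 5 = 3125
3125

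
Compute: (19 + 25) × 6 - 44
Parentheses first: 19 + 25 = 44
Multiply: 44 × 6 = 264
Subtract: 264 - 44 = 220
220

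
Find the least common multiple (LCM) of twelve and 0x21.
Convert twelve (English words) → 12 (decimal)
Convert 0x21 (hexadecimal) → 2×16 + 1 = 33 (decimal)
Compute lcm(12, 33) = 132
132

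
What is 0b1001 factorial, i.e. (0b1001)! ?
Convert 0b1001 (binary) → 8 + 1 = 9 (decimal)
Compute 9! = 362880
362880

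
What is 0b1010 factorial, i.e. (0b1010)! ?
Convert 0b1010 (binary) → 8 + 2 = 10 (decimal)
Compute 10! = 3628800
3628800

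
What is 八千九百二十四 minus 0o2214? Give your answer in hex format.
Convert 八千九百二十四 (Chinese numeral) → 8×1000 + 9×100 + 2×10 + 4 = 8924 (decimal)
Convert 0o2214 (octal) → 2×512 + 2×64 + 1×8 + 4 = 1164 (decimal)
Compute 8924 - 1164 = 7760
Convert 7760 (decimal) → 7760 = 1×4096 + 14×256 + 5×16 → 0x1E50 (hexadecimal)
0x1E50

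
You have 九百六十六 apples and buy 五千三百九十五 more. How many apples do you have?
Convert 九百六十六 (Chinese numeral) → 9×100 + 6×10 + 6 = 966 (decimal)
Convert 五千三百九十五 (Chinese numeral) → 5×1000 + 3×100 + 9×10 + 5 = 5395 (decimal)
Compute 966 + 5395 = 6361
6361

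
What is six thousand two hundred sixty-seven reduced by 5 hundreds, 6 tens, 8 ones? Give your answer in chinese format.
Convert six thousand two hundred sixty-seven (English words) → 6×1000 + 2×100 + 67 = 6267 (decimal)
Convert 5 hundreds, 6 tens, 8 ones (place-value notation) → 5×100 + 6×10 + 8 = 568 (decimal)
Compute 6267 - 568 = 5699
Convert 5699 (decimal) → 5699 = 5×1000 + 6×100 + 9×10 + 9 → 五千六百九十九 (Chinese numeral)
五千六百九十九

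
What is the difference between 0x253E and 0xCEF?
Convert 0x253E (hexadecimal) → 2×4096 + 5×256 + 3×16 + 14 = 9534 (decimal)
Convert 0xCEF (hexadecimal) → 12×256 + 14×16 + 15 = 3311 (decimal)
Difference: |9534 - 3311| = 6223
6223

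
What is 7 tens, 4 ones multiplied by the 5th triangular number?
Convert 7 tens, 4 ones (place-value notation) → 7×10 + 4 = 74 (decimal)
Convert the 5th triangular number (triangular index) → 5×6/2 = 15 (decimal)
Compute 74 × 15 = 1110
1110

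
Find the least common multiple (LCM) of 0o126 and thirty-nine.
Convert 0o126 (octal) → 1×64 + 2×8 + 6 = 86 (decimal)
Convert thirty-nine (English words) → 39 (decimal)
Compute lcm(86, 39) = 3354
3354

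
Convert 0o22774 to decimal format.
Convert 0o22774 (octal) → 2×4096 + 2×512 + 7×64 + 7×8 + 4 = 9724 (decimal)
9724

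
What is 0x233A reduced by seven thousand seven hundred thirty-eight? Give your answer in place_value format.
Convert 0x233A (hexadecimal) → 2×4096 + 3×256 + 3×16 + 10 = 9018 (decimal)
Convert seven thousand seven hundred thirty-eight (English words) → 7×1000 + 7×100 + 38 = 7738 (decimal)
Compute 9018 - 7738 = 1280
Convert 1280 (decimal) → 1280 = 1×1000 + 2×100 + 8×10 → 1 thousand, 2 hundreds, 8 tens (place-value notation)
1 thousand, 2 hundreds, 8 tens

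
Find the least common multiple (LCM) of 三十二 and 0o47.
Convert 三十二 (Chinese numeral) → 3×10 + 2 = 32 (decimal)
Convert 0o47 (octal) → 4×8 + 7 = 39 (decimal)
Compute lcm(32, 39) = 1248
1248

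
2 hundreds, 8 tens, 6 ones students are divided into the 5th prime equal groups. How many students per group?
Convert 2 hundreds, 8 tens, 6 ones (place-value notation) → 2×100 + 8×10 + 6 = 286 (decimal)
Convert the 5th prime (prime index) → 11 (decimal)
Compute 286 ÷ 11 = 26
26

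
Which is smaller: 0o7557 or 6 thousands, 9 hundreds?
Convert 0o7557 (octal) → 7×512 + 5×64 + 5×8 + 7 = 3951 (decimal)
Convert 6 thousands, 9 hundreds (place-value notation) → 6×1000 + 9×100 = 6900 (decimal)
Compare 3951 vs 6900: smaller = 3951
3951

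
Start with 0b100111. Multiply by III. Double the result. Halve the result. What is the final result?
Convert 0b100111 (binary) → 32 + 4 + 2 + 1 = 39 (decimal)
Start: 39
Convert III (Roman numeral) → 1 + 1 + 1 = 3 (decimal)
39 × 3 = 117
117 × 2 = 234
234 ÷ 2 = 117
117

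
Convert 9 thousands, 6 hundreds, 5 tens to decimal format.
Convert 9 thousands, 6 hundreds, 5 tens (place-value notation) → 9×1000 + 6×100 + 5×10 = 9650 (decimal)
9650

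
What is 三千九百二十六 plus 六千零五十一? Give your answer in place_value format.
Convert 三千九百二十六 (Chinese numeral) → 3×1000 + 9×100 + 2×10 + 6 = 3926 (decimal)
Convert 六千零五十一 (Chinese numeral) → 6×1000 + 5×10 + 1 = 6051 (decimal)
Compute 3926 + 6051 = 9977
Convert 9977 (decimal) → 9977 = 9×1000 + 9×100 + 7×10 + 7 → 9 thousands, 9 hundreds, 7 tens, 7 ones (place-value notation)
9 thousands, 9 hundreds, 7 tens, 7 ones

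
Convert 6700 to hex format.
Convert 6700 (decimal) → 6700 = 1×4096 + 10×256 + 2×16 + 12 → 0x1A2C (hexadecimal)
0x1A2C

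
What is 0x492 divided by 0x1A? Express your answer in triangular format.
Convert 0x492 (hexadecimal) → 4×256 + 9×16 + 2 = 1170 (decimal)
Convert 0x1A (hexadecimal) → 1×16 + 10 = 26 (decimal)
Compute 1170 ÷ 26 = 45
Convert 45 (decimal) → 45 = 9×10/2 → the 9th triangular number (triangular index)
the 9th triangular number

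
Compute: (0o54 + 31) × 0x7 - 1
Convert 0o54 (octal) → 5×8 + 4 = 44 (decimal)
Convert 0x7 (hexadecimal) → 7 (decimal)
Expression in decimal: (44 + 31) × 7 - 1
Parentheses first: 44 + 31 = 75
Multiply: 75 × 7 = 525
Subtract: 525 - 1 = 524
524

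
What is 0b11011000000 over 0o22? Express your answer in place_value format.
Convert 0b11011000000 (binary) → 1024 + 512 + 128 + 64 = 1728 (decimal)
Convert 0o22 (octal) → 2×8 + 2 = 18 (decimal)
Compute 1728 ÷ 18 = 96
Convert 96 (decimal) → 96 = 9×10 + 6 → 9 tens, 6 ones (place-value notation)
9 tens, 6 ones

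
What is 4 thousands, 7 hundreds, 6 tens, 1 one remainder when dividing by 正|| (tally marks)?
Convert 4 thousands, 7 hundreds, 6 tens, 1 one (place-value notation) → 4×1000 + 7×100 + 6×10 + 1 = 4761 (decimal)
Convert 正|| (tally marks) → 5 + 2 = 7 (decimal)
Compute 4761 mod 7 = 1
1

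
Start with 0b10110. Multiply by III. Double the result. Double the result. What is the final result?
Convert 0b10110 (binary) → 16 + 4 + 2 = 22 (decimal)
Start: 22
Convert III (Roman numeral) → 1 + 1 + 1 = 3 (decimal)
22 × 3 = 66
66 × 2 = 132
132 × 2 = 264
264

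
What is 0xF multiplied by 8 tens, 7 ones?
Convert 0xF (hexadecimal) → 15 (decimal)
Convert 8 tens, 7 ones (place-value notation) → 8×10 + 7 = 87 (decimal)
Compute 15 × 87 = 1305
1305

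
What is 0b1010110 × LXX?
Convert 0b1010110 (binary) → 64 + 16 + 4 + 2 = 86 (decimal)
Convert LXX (Roman numeral) → 50 + 10 + 10 = 70 (decimal)
Compute 86 × 70 = 6020
6020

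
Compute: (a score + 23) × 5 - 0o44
Convert a score (colloquial) → 20 (decimal)
Convert 0o44 (octal) → 4×8 + 4 = 36 (decimal)
Expression in decimal: (20 + 23) × 5 - 36
Parentheses first: 20 + 23 = 43
Multiply: 43 × 5 = 215
Subtract: 215 - 36 = 179
179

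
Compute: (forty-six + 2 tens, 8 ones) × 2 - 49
Convert forty-six (English words) → 46 (decimal)
Convert 2 tens, 8 ones (place-value notation) → 2×10 + 8 = 28 (decimal)
Expression in decimal: (46 + 28) × 2 - 49
Parentheses first: 46 + 28 = 74
Multiply: 74 × 2 = 148
Subtract: 148 - 49 = 99
99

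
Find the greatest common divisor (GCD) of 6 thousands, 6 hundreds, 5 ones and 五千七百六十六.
Convert 6 thousands, 6 hundreds, 5 ones (place-value notation) → 6×1000 + 6×100 + 5 = 6605 (decimal)
Convert 五千七百六十六 (Chinese numeral) → 5×1000 + 7×100 + 6×10 + 6 = 5766 (decimal)
Compute gcd(6605, 5766) = 1
1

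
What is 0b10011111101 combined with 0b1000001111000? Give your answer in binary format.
Convert 0b10011111101 (binary) → 1024 + 128 + 64 + 32 + 16 + 8 + 4 + 1 = 1277 (decimal)
Convert 0b1000001111000 (binary) → 4096 + 64 + 32 + 16 + 8 = 4216 (decimal)
Compute 1277 + 4216 = 5493
Convert 5493 (decimal) → 5493 = 4096 + 1024 + 256 + 64 + 32 + 16 + 4 + 1 → 0b1010101110101 (binary)
0b1010101110101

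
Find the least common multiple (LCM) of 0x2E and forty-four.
Convert 0x2E (hexadecimal) → 2×16 + 14 = 46 (decimal)
Convert forty-four (English words) → 44 (decimal)
Compute lcm(46, 44) = 1012
1012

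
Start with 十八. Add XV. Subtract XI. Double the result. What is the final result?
Convert 十八 (Chinese numeral) → 1×10 + 8 = 18 (decimal)
Start: 18
Convert XV (Roman numeral) → 10 + 5 = 15 (decimal)
18 + 15 = 33
Convert XI (Roman numeral) → 10 + 1 = 11 (decimal)
33 - 11 = 22
22 × 2 = 44
44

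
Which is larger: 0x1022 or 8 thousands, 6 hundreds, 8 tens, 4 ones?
Convert 0x1022 (hexadecimal) → 1×4096 + 2×16 + 2 = 4130 (decimal)
Convert 8 thousands, 6 hundreds, 8 tens, 4 ones (place-value notation) → 8×1000 + 6×100 + 8×10 + 4 = 8684 (decimal)
Compare 4130 vs 8684: larger = 8684
8684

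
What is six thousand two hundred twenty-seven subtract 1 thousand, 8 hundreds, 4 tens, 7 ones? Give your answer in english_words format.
Convert six thousand two hundred twenty-seven (English words) → 6×1000 + 2×100 + 27 = 6227 (decimal)
Convert 1 thousand, 8 hundreds, 4 tens, 7 ones (place-value notation) → 1×1000 + 8×100 + 4×10 + 7 = 1847 (decimal)
Compute 6227 - 1847 = 4380
Convert 4380 (decimal) → 4380 = 4×1000 + 3×100 + 80 → four thousand three hundred eighty (English words)
four thousand three hundred eighty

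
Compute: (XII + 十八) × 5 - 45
Convert XII (Roman numeral) → 10 + 1 + 1 = 12 (decimal)
Convert 十八 (Chinese numeral) → 1×10 + 8 = 18 (decimal)
Expression in decimal: (12 + 18) × 5 - 45
Parentheses first: 12 + 18 = 30
Multiply: 30 × 5 = 150
Subtract: 150 - 45 = 105
105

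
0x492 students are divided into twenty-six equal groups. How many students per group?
Convert 0x492 (hexadecimal) → 4×256 + 9×16 + 2 = 1170 (decimal)
Convert twenty-six (English words) → 26 (decimal)
Compute 1170 ÷ 26 = 45
45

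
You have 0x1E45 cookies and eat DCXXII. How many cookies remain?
Convert 0x1E45 (hexadecimal) → 1×4096 + 14×256 + 4×16 + 5 = 7749 (decimal)
Convert DCXXII (Roman numeral) → 500 + 100 + 10 + 10 + 1 + 1 = 622 (decimal)
Compute 7749 - 622 = 7127
7127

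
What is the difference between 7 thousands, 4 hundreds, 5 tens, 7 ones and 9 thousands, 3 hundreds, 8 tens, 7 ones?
Convert 7 thousands, 4 hundreds, 5 tens, 7 ones (place-value notation) → 7×1000 + 4×100 + 5×10 + 7 = 7457 (decimal)
Convert 9 thousands, 3 hundreds, 8 tens, 7 ones (place-value notation) → 9×1000 + 3×100 + 8×10 + 7 = 9387 (decimal)
Difference: |7457 - 9387| = 1930
1930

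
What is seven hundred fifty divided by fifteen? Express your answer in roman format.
Convert seven hundred fifty (English words) → 7×100 + 50 = 750 (decimal)
Convert fifteen (English words) → 15 (decimal)
Compute 750 ÷ 15 = 50
Convert 50 (decimal) → L (Roman numeral)
L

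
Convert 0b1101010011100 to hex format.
Convert 0b1101010011100 (binary) → 4096 + 2048 + 512 + 128 + 16 + 8 + 4 = 6812 (decimal)
Convert 6812 (decimal) → 6812 = 1×4096 + 10×256 + 9×16 + 12 → 0x1A9C (hexadecimal)
0x1A9C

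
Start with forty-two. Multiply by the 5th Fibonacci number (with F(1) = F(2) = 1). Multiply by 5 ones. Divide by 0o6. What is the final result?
Convert forty-two (English words) → 42 (decimal)
Start: 42
Convert the 5th Fibonacci number (with F(1) = F(2) = 1) (Fibonacci index) → 1, 1, 2, 3, 5 → 5 (decimal)
42 × 5 = 210
Convert 5 ones (place-value notation) → 5 (decimal)
210 × 5 = 1050
Convert 0o6 (octal) → 6 (decimal)
1050 ÷ 6 = 175
175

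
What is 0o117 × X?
Convert 0o117 (octal) → 1×64 + 1×8 + 7 = 79 (decimal)
Convert X (Roman numeral) → 10 (decimal)
Compute 79 × 10 = 790
790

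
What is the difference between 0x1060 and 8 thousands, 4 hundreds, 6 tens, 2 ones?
Convert 0x1060 (hexadecimal) → 1×4096 + 6×16 = 4192 (decimal)
Convert 8 thousands, 4 hundreds, 6 tens, 2 ones (place-value notation) → 8×1000 + 4×100 + 6×10 + 2 = 8462 (decimal)
Difference: |4192 - 8462| = 4270
4270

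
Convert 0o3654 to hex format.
Convert 0o3654 (octal) → 3×512 + 6×64 + 5×8 + 4 = 1964 (decimal)
Convert 1964 (decimal) → 1964 = 7×256 + 10×16 + 12 → 0x7AC (hexadecimal)
0x7AC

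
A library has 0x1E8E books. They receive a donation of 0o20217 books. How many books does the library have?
Convert 0x1E8E (hexadecimal) → 1×4096 + 14×256 + 8×16 + 14 = 7822 (decimal)
Convert 0o20217 (octal) → 2×4096 + 2×64 + 1×8 + 7 = 8335 (decimal)
Compute 7822 + 8335 = 16157
16157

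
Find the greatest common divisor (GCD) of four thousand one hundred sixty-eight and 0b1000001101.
Convert four thousand one hundred sixty-eight (English words) → 4×1000 + 1×100 + 68 = 4168 (decimal)
Convert 0b1000001101 (binary) → 512 + 8 + 4 + 1 = 525 (decimal)
Compute gcd(4168, 525) = 1
1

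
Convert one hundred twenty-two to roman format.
Convert one hundred twenty-two (English words) → 1×100 + 22 = 122 (decimal)
Convert 122 (decimal) → 122 = 100 + 10 + 10 + 1 + 1 → CXXII (Roman numeral)
CXXII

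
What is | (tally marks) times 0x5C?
Convert | (tally marks) → 1 (decimal)
Convert 0x5C (hexadecimal) → 5×16 + 12 = 92 (decimal)
Compute 1 × 92 = 92
92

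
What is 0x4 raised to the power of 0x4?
Convert 0x4 (hexadecimal) → 4 (decimal)
Convert 0x4 (hexadecimal) → 4 (decimal)
Compute 4 ^ 4 = 256
256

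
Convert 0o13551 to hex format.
Convert 0o13551 (octal) → 1×4096 + 3×512 + 5×64 + 5×8 + 1 = 5993 (decimal)
Convert 5993 (decimal) → 5993 = 1×4096 + 7×256 + 6×16 + 9 → 0x1769 (hexadecimal)
0x1769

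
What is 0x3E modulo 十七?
Convert 0x3E (hexadecimal) → 3×16 + 14 = 62 (decimal)
Convert 十七 (Chinese numeral) → 1×10 + 7 = 17 (decimal)
Compute 62 mod 17 = 11
11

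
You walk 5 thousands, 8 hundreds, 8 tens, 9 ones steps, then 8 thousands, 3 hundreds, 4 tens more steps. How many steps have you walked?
Convert 5 thousands, 8 hundreds, 8 tens, 9 ones (place-value notation) → 5×1000 + 8×100 + 8×10 + 9 = 5889 (decimal)
Convert 8 thousands, 3 hundreds, 4 tens (place-value notation) → 8×1000 + 3×100 + 4×10 = 8340 (decimal)
Compute 5889 + 8340 = 14229
14229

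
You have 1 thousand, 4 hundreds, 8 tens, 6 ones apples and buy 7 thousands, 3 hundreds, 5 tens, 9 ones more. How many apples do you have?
Convert 1 thousand, 4 hundreds, 8 tens, 6 ones (place-value notation) → 1×1000 + 4×100 + 8×10 + 6 = 1486 (decimal)
Convert 7 thousands, 3 hundreds, 5 tens, 9 ones (place-value notation) → 7×1000 + 3×100 + 5×10 + 9 = 7359 (decimal)
Compute 1486 + 7359 = 8845
8845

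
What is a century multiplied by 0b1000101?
Convert a century (colloquial) → 100 (decimal)
Convert 0b1000101 (binary) → 64 + 4 + 1 = 69 (decimal)
Compute 100 × 69 = 6900
6900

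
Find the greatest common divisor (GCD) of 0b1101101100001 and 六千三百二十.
Convert 0b1101101100001 (binary) → 4096 + 2048 + 512 + 256 + 64 + 32 + 1 = 7009 (decimal)
Convert 六千三百二十 (Chinese numeral) → 6×1000 + 3×100 + 2×10 = 6320 (decimal)
Compute gcd(7009, 6320) = 1
1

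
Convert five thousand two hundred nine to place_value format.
Convert five thousand two hundred nine (English words) → 5×1000 + 2×100 + 9 = 5209 (decimal)
Convert 5209 (decimal) → 5209 = 5×1000 + 2×100 + 9 → 5 thousands, 2 hundreds, 9 ones (place-value notation)
5 thousands, 2 hundreds, 9 ones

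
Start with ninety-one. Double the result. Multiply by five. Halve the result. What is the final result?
Convert ninety-one (English words) → 91 (decimal)
Start: 91
91 × 2 = 182
Convert five (English words) → 5 (decimal)
182 × 5 = 910
910 ÷ 2 = 455
455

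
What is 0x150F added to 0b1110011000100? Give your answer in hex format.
Convert 0x150F (hexadecimal) → 1×4096 + 5×256 + 15 = 5391 (decimal)
Convert 0b1110011000100 (binary) → 4096 + 2048 + 1024 + 128 + 64 + 4 = 7364 (decimal)
Compute 5391 + 7364 = 12755
Convert 12755 (decimal) → 12755 = 3×4096 + 1×256 + 13×16 + 3 → 0x31D3 (hexadecimal)
0x31D3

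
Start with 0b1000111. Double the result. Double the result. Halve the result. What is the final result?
Convert 0b1000111 (binary) → 64 + 4 + 2 + 1 = 71 (decimal)
Start: 71
71 × 2 = 142
142 × 2 = 284
284 ÷ 2 = 142
142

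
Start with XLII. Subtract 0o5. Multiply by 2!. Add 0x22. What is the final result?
Convert XLII (Roman numeral) → 40 + 1 + 1 = 42 (decimal)
Start: 42
Convert 0o5 (octal) → 5 (decimal)
42 - 5 = 37
Convert 2! (factorial) → 2 (decimal)
37 × 2 = 74
Convert 0x22 (hexadecimal) → 2×16 + 2 = 34 (decimal)
74 + 34 = 108
108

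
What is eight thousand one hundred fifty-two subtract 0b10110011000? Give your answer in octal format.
Convert eight thousand one hundred fifty-two (English words) → 8×1000 + 1×100 + 52 = 8152 (decimal)
Convert 0b10110011000 (binary) → 1024 + 256 + 128 + 16 + 8 = 1432 (decimal)
Compute 8152 - 1432 = 6720
Convert 6720 (decimal) → 6720 = 1×4096 + 5×512 + 1×64 → 0o15100 (octal)
0o15100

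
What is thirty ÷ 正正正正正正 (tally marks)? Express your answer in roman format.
Convert thirty (English words) → 30 (decimal)
Convert 正正正正正正 (tally marks) → 5 + 5 + 5 + 5 + 5 + 5 = 30 (decimal)
Compute 30 ÷ 30 = 1
Convert 1 (decimal) → I (Roman numeral)
I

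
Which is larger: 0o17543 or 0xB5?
Convert 0o17543 (octal) → 1×4096 + 7×512 + 5×64 + 4×8 + 3 = 8035 (decimal)
Convert 0xB5 (hexadecimal) → 11×16 + 5 = 181 (decimal)
Compare 8035 vs 181: larger = 8035
8035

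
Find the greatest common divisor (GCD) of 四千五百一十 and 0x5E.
Convert 四千五百一十 (Chinese numeral) → 4×1000 + 5×100 + 1×10 = 4510 (decimal)
Convert 0x5E (hexadecimal) → 5×16 + 14 = 94 (decimal)
Compute gcd(4510, 94) = 2
2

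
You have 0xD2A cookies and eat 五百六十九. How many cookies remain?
Convert 0xD2A (hexadecimal) → 13×256 + 2×16 + 10 = 3370 (decimal)
Convert 五百六十九 (Chinese numeral) → 5×100 + 6×10 + 9 = 569 (decimal)
Compute 3370 - 569 = 2801
2801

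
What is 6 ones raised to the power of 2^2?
Convert 6 ones (place-value notation) → 6 (decimal)
Convert 2^2 (power) → 4 (decimal)
Compute 6 ^ 4 = 1296
1296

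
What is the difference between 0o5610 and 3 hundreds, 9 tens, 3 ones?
Convert 0o5610 (octal) → 5×512 + 6×64 + 1×8 = 2952 (decimal)
Convert 3 hundreds, 9 tens, 3 ones (place-value notation) → 3×100 + 9×10 + 3 = 393 (decimal)
Difference: |2952 - 393| = 2559
2559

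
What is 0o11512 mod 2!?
Convert 0o11512 (octal) → 1×4096 + 1×512 + 5×64 + 1×8 + 2 = 4938 (decimal)
Convert 2! (factorial) → 2 (decimal)
Compute 4938 mod 2 = 0
0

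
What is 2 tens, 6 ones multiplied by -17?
Convert 2 tens, 6 ones (place-value notation) → 2×10 + 6 = 26 (decimal)
Compute 26 × -17 = -442
-442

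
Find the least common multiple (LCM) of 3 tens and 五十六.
Convert 3 tens (place-value notation) → 3×10 = 30 (decimal)
Convert 五十六 (Chinese numeral) → 5×10 + 6 = 56 (decimal)
Compute lcm(30, 56) = 840
840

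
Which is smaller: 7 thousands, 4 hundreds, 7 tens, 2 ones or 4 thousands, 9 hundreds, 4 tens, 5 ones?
Convert 7 thousands, 4 hundreds, 7 tens, 2 ones (place-value notation) → 7×1000 + 4×100 + 7×10 + 2 = 7472 (decimal)
Convert 4 thousands, 9 hundreds, 4 tens, 5 ones (place-value notation) → 4×1000 + 9×100 + 4×10 + 5 = 4945 (decimal)
Compare 7472 vs 4945: smaller = 4945
4945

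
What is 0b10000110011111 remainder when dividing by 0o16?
Convert 0b10000110011111 (binary) → 8192 + 256 + 128 + 16 + 8 + 4 + 2 + 1 = 8607 (decimal)
Convert 0o16 (octal) → 1×8 + 6 = 14 (decimal)
Compute 8607 mod 14 = 11
11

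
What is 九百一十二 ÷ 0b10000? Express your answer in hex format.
Convert 九百一十二 (Chinese numeral) → 9×100 + 1×10 + 2 = 912 (decimal)
Convert 0b10000 (binary) → 16 (decimal)
Compute 912 ÷ 16 = 57
Convert 57 (decimal) → 57 = 3×16 + 9 → 0x39 (hexadecimal)
0x39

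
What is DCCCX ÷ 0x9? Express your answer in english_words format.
Convert DCCCX (Roman numeral) → 500 + 100 + 100 + 100 + 10 = 810 (decimal)
Convert 0x9 (hexadecimal) → 9 (decimal)
Compute 810 ÷ 9 = 90
Convert 90 (decimal) → ninety (English words)
ninety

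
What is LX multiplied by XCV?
Convert LX (Roman numeral) → 50 + 10 = 60 (decimal)
Convert XCV (Roman numeral) → 90 + 5 = 95 (decimal)
Compute 60 × 95 = 5700
5700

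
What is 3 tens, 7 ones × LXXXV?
Convert 3 tens, 7 ones (place-value notation) → 3×10 + 7 = 37 (decimal)
Convert LXXXV (Roman numeral) → 50 + 10 + 10 + 10 + 5 = 85 (decimal)
Compute 37 × 85 = 3145
3145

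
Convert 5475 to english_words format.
Convert 5475 (decimal) → 5475 = 5×1000 + 4×100 + 75 → five thousand four hundred seventy-five (English words)
five thousand four hundred seventy-five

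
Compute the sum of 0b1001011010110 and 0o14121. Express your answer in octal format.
Convert 0b1001011010110 (binary) → 4096 + 512 + 128 + 64 + 16 + 4 + 2 = 4822 (decimal)
Convert 0o14121 (octal) → 1×4096 + 4×512 + 1×64 + 2×8 + 1 = 6225 (decimal)
Compute 4822 + 6225 = 11047
Convert 11047 (decimal) → 11047 = 2×4096 + 5×512 + 4×64 + 4×8 + 7 → 0o25447 (octal)
0o25447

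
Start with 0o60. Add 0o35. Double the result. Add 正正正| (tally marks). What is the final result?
Convert 0o60 (octal) → 6×8 = 48 (decimal)
Start: 48
Convert 0o35 (octal) → 3×8 + 5 = 29 (decimal)
48 + 29 = 77
77 × 2 = 154
Convert 正正正| (tally marks) → 5 + 5 + 5 + 1 = 16 (decimal)
154 + 16 = 170
170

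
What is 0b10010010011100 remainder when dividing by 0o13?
Convert 0b10010010011100 (binary) → 8192 + 1024 + 128 + 16 + 8 + 4 = 9372 (decimal)
Convert 0o13 (octal) → 1×8 + 3 = 11 (decimal)
Compute 9372 mod 11 = 0
0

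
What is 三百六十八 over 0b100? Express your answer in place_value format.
Convert 三百六十八 (Chinese numeral) → 3×100 + 6×10 + 8 = 368 (decimal)
Convert 0b100 (binary) → 4 (decimal)
Compute 368 ÷ 4 = 92
Convert 92 (decimal) → 92 = 9×10 + 2 → 9 tens, 2 ones (place-value notation)
9 tens, 2 ones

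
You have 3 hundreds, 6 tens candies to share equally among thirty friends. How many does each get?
Convert 3 hundreds, 6 tens (place-value notation) → 3×100 + 6×10 = 360 (decimal)
Convert thirty (English words) → 30 (decimal)
Compute 360 ÷ 30 = 12
12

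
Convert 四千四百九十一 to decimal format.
Convert 四千四百九十一 (Chinese numeral) → 4×1000 + 4×100 + 9×10 + 1 = 4491 (decimal)
4491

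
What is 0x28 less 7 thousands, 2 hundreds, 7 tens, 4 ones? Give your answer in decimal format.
Convert 0x28 (hexadecimal) → 2×16 + 8 = 40 (decimal)
Convert 7 thousands, 2 hundreds, 7 tens, 4 ones (place-value notation) → 7×1000 + 2×100 + 7×10 + 4 = 7274 (decimal)
Compute 40 - 7274 = -7234
-7234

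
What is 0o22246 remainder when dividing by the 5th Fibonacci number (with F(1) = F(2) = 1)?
Convert 0o22246 (octal) → 2×4096 + 2×512 + 2×64 + 4×8 + 6 = 9382 (decimal)
Convert the 5th Fibonacci number (with F(1) = F(2) = 1) (Fibonacci index) → 1, 1, 2, 3, 5 → 5 (decimal)
Compute 9382 mod 5 = 2
2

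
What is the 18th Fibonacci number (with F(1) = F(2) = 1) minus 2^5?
The 18th Fibonacci number (with F(1) = F(2) = 1) = 2584
Convert 2^5 (power) → 32 (decimal)
Compute 2584 - 32 = 2552
2552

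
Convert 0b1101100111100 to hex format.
Convert 0b1101100111100 (binary) → 4096 + 2048 + 512 + 256 + 32 + 16 + 8 + 4 = 6972 (decimal)
Convert 6972 (decimal) → 6972 = 1×4096 + 11×256 + 3×16 + 12 → 0x1B3C (hexadecimal)
0x1B3C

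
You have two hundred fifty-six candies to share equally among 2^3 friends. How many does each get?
Convert two hundred fifty-six (English words) → 2×100 + 56 = 256 (decimal)
Convert 2^3 (power) → 8 (decimal)
Compute 256 ÷ 8 = 32
32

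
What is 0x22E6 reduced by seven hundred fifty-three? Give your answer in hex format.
Convert 0x22E6 (hexadecimal) → 2×4096 + 2×256 + 14×16 + 6 = 8934 (decimal)
Convert seven hundred fifty-three (English words) → 7×100 + 53 = 753 (decimal)
Compute 8934 - 753 = 8181
Convert 8181 (decimal) → 8181 = 1×4096 + 15×256 + 15×16 + 5 → 0x1FF5 (hexadecimal)
0x1FF5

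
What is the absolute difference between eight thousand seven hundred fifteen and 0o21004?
Convert eight thousand seven hundred fifteen (English words) → 8×1000 + 7×100 + 15 = 8715 (decimal)
Convert 0o21004 (octal) → 2×4096 + 1×512 + 4 = 8708 (decimal)
Compute |8715 - 8708| = 7
7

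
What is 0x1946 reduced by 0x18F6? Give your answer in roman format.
Convert 0x1946 (hexadecimal) → 1×4096 + 9×256 + 4×16 + 6 = 6470 (decimal)
Convert 0x18F6 (hexadecimal) → 1×4096 + 8×256 + 15×16 + 6 = 6390 (decimal)
Compute 6470 - 6390 = 80
Convert 80 (decimal) → 80 = 50 + 10 + 10 + 10 → LXXX (Roman numeral)
LXXX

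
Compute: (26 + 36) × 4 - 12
Parentheses first: 26 + 36 = 62
Multiply: 62 × 4 = 248
Subtract: 248 - 12 = 236
236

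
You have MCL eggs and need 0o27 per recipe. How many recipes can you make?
Convert MCL (Roman numeral) → 1000 + 100 + 50 = 1150 (decimal)
Convert 0o27 (octal) → 2×8 + 7 = 23 (decimal)
Compute 1150 ÷ 23 = 50
50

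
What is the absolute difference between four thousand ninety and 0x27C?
Convert four thousand ninety (English words) → 4×1000 + 90 = 4090 (decimal)
Convert 0x27C (hexadecimal) → 2×256 + 7×16 + 12 = 636 (decimal)
Compute |4090 - 636| = 3454
3454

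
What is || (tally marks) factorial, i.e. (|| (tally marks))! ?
Convert || (tally marks) → 2 (decimal)
Compute 2! = 2
2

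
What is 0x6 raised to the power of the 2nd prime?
Convert 0x6 (hexadecimal) → 6 (decimal)
Convert the 2nd prime (prime index) → 3 (decimal)
Compute 6 ^ 3 = 216
216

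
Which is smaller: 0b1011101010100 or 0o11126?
Convert 0b1011101010100 (binary) → 4096 + 1024 + 512 + 256 + 64 + 16 + 4 = 5972 (decimal)
Convert 0o11126 (octal) → 1×4096 + 1×512 + 1×64 + 2×8 + 6 = 4694 (decimal)
Compare 5972 vs 4694: smaller = 4694
4694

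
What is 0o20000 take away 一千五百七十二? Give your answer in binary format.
Convert 0o20000 (octal) → 2×4096 = 8192 (decimal)
Convert 一千五百七十二 (Chinese numeral) → 1×1000 + 5×100 + 7×10 + 2 = 1572 (decimal)
Compute 8192 - 1572 = 6620
Convert 6620 (decimal) → 6620 = 4096 + 2048 + 256 + 128 + 64 + 16 + 8 + 4 → 0b1100111011100 (binary)
0b1100111011100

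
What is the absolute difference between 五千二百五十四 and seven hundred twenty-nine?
Convert 五千二百五十四 (Chinese numeral) → 5×1000 + 2×100 + 5×10 + 4 = 5254 (decimal)
Convert seven hundred twenty-nine (English words) → 7×100 + 29 = 729 (decimal)
Compute |5254 - 729| = 4525
4525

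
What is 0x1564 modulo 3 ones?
Convert 0x1564 (hexadecimal) → 1×4096 + 5×256 + 6×16 + 4 = 5476 (decimal)
Convert 3 ones (place-value notation) → 3 (decimal)
Compute 5476 mod 3 = 1
1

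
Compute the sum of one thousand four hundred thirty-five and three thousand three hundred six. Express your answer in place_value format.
Convert one thousand four hundred thirty-five (English words) → 1×1000 + 4×100 + 35 = 1435 (decimal)
Convert three thousand three hundred six (English words) → 3×1000 + 3×100 + 6 = 3306 (decimal)
Compute 1435 + 3306 = 4741
Convert 4741 (decimal) → 4741 = 4×1000 + 7×100 + 4×10 + 1 → 4 thousands, 7 hundreds, 4 tens, 1 one (place-value notation)
4 thousands, 7 hundreds, 4 tens, 1 one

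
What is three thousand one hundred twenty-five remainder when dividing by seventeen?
Convert three thousand one hundred twenty-five (English words) → 3×1000 + 1×100 + 25 = 3125 (decimal)
Convert seventeen (English words) → 17 (decimal)
Compute 3125 mod 17 = 14
14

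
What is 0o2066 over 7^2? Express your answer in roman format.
Convert 0o2066 (octal) → 2×512 + 6×8 + 6 = 1078 (decimal)
Convert 7^2 (power) → 49 (decimal)
Compute 1078 ÷ 49 = 22
Convert 22 (decimal) → 22 = 10 + 10 + 1 + 1 → XXII (Roman numeral)
XXII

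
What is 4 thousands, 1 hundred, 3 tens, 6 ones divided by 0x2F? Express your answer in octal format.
Convert 4 thousands, 1 hundred, 3 tens, 6 ones (place-value notation) → 4×1000 + 1×100 + 3×10 + 6 = 4136 (decimal)
Convert 0x2F (hexadecimal) → 2×16 + 15 = 47 (decimal)
Compute 4136 ÷ 47 = 88
Convert 88 (decimal) → 88 = 1×64 + 3×8 → 0o130 (octal)
0o130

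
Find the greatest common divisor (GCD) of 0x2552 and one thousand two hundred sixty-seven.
Convert 0x2552 (hexadecimal) → 2×4096 + 5×256 + 5×16 + 2 = 9554 (decimal)
Convert one thousand two hundred sixty-seven (English words) → 1×1000 + 2×100 + 67 = 1267 (decimal)
Compute gcd(9554, 1267) = 1
1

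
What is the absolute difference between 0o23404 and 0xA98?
Convert 0o23404 (octal) → 2×4096 + 3×512 + 4×64 + 4 = 9988 (decimal)
Convert 0xA98 (hexadecimal) → 10×256 + 9×16 + 8 = 2712 (decimal)
Compute |9988 - 2712| = 7276
7276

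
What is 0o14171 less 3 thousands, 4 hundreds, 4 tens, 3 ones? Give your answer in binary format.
Convert 0o14171 (octal) → 1×4096 + 4×512 + 1×64 + 7×8 + 1 = 6265 (decimal)
Convert 3 thousands, 4 hundreds, 4 tens, 3 ones (place-value notation) → 3×1000 + 4×100 + 4×10 + 3 = 3443 (decimal)
Compute 6265 - 3443 = 2822
Convert 2822 (decimal) → 2822 = 2048 + 512 + 256 + 4 + 2 → 0b101100000110 (binary)
0b101100000110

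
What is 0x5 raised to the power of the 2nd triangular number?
Convert 0x5 (hexadecimal) → 5 (decimal)
Convert the 2nd triangular number (triangular index) → 2×3/2 = 3 (decimal)
Compute 5 ^ 3 = 125
125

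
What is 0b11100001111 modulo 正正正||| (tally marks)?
Convert 0b11100001111 (binary) → 1024 + 512 + 256 + 8 + 4 + 2 + 1 = 1807 (decimal)
Convert 正正正||| (tally marks) → 5 + 5 + 5 + 3 = 18 (decimal)
Compute 1807 mod 18 = 7
7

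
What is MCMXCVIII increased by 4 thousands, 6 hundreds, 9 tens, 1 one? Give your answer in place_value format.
Convert MCMXCVIII (Roman numeral) → 1000 + 900 + 90 + 5 + 1 + 1 + 1 = 1998 (decimal)
Convert 4 thousands, 6 hundreds, 9 tens, 1 one (place-value notation) → 4×1000 + 6×100 + 9×10 + 1 = 4691 (decimal)
Compute 1998 + 4691 = 6689
Convert 6689 (decimal) → 6689 = 6×1000 + 6×100 + 8×10 + 9 → 6 thousands, 6 hundreds, 8 tens, 9 ones (place-value notation)
6 thousands, 6 hundreds, 8 tens, 9 ones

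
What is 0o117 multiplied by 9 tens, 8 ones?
Convert 0o117 (octal) → 1×64 + 1×8 + 7 = 79 (decimal)
Convert 9 tens, 8 ones (place-value notation) → 9×10 + 8 = 98 (decimal)
Compute 79 × 98 = 7742
7742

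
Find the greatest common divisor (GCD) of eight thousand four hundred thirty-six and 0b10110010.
Convert eight thousand four hundred thirty-six (English words) → 8×1000 + 4×100 + 36 = 8436 (decimal)
Convert 0b10110010 (binary) → 128 + 32 + 16 + 2 = 178 (decimal)
Compute gcd(8436, 178) = 2
2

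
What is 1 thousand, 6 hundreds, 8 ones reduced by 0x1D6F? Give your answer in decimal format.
Convert 1 thousand, 6 hundreds, 8 ones (place-value notation) → 1×1000 + 6×100 + 8 = 1608 (decimal)
Convert 0x1D6F (hexadecimal) → 1×4096 + 13×256 + 6×16 + 15 = 7535 (decimal)
Compute 1608 - 7535 = -5927
-5927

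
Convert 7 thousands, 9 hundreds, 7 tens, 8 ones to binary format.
Convert 7 thousands, 9 hundreds, 7 tens, 8 ones (place-value notation) → 7×1000 + 9×100 + 7×10 + 8 = 7978 (decimal)
Convert 7978 (decimal) → 7978 = 4096 + 2048 + 1024 + 512 + 256 + 32 + 8 + 2 → 0b1111100101010 (binary)
0b1111100101010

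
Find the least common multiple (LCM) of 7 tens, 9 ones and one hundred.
Convert 7 tens, 9 ones (place-value notation) → 7×10 + 9 = 79 (decimal)
Convert one hundred (English words) → 1×100 = 100 (decimal)
Compute lcm(79, 100) = 7900
7900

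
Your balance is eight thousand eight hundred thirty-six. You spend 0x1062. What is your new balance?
Convert eight thousand eight hundred thirty-six (English words) → 8×1000 + 8×100 + 36 = 8836 (decimal)
Convert 0x1062 (hexadecimal) → 1×4096 + 6×16 + 2 = 4194 (decimal)
Compute 8836 - 4194 = 4642
4642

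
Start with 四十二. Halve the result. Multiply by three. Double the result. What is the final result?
Convert 四十二 (Chinese numeral) → 4×10 + 2 = 42 (decimal)
Start: 42
42 ÷ 2 = 21
Convert three (English words) → 3 (decimal)
21 × 3 = 63
63 × 2 = 126
126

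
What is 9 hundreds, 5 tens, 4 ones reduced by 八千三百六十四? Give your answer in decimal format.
Convert 9 hundreds, 5 tens, 4 ones (place-value notation) → 9×100 + 5×10 + 4 = 954 (decimal)
Convert 八千三百六十四 (Chinese numeral) → 8×1000 + 3×100 + 6×10 + 4 = 8364 (decimal)
Compute 954 - 8364 = -7410
-7410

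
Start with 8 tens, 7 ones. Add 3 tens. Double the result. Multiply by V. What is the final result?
Convert 8 tens, 7 ones (place-value notation) → 8×10 + 7 = 87 (decimal)
Start: 87
Convert 3 tens (place-value notation) → 3×10 = 30 (decimal)
87 + 30 = 117
117 × 2 = 234
Convert V (Roman numeral) → 5 (decimal)
234 × 5 = 1170
1170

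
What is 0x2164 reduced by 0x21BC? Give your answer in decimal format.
Convert 0x2164 (hexadecimal) → 2×4096 + 1×256 + 6×16 + 4 = 8548 (decimal)
Convert 0x21BC (hexadecimal) → 2×4096 + 1×256 + 11×16 + 12 = 8636 (decimal)
Compute 8548 - 8636 = -88
-88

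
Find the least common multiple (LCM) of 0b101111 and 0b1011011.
Convert 0b101111 (binary) → 32 + 8 + 4 + 2 + 1 = 47 (decimal)
Convert 0b1011011 (binary) → 64 + 16 + 8 + 2 + 1 = 91 (decimal)
Compute lcm(47, 91) = 4277
4277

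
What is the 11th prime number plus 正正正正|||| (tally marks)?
The 11th prime number = 31
Convert 正正正正|||| (tally marks) → 5 + 5 + 5 + 5 + 4 = 24 (decimal)
Compute 31 + 24 = 55
55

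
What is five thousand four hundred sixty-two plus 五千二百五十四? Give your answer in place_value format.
Convert five thousand four hundred sixty-two (English words) → 5×1000 + 4×100 + 62 = 5462 (decimal)
Convert 五千二百五十四 (Chinese numeral) → 5×1000 + 2×100 + 5×10 + 4 = 5254 (decimal)
Compute 5462 + 5254 = 10716
Convert 10716 (decimal) → 10716 = 10×1000 + 7×100 + 1×10 + 6 → 10 thousands, 7 hundreds, 1 ten, 6 ones (place-value notation)
10 thousands, 7 hundreds, 1 ten, 6 ones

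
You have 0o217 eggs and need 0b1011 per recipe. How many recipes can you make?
Convert 0o217 (octal) → 2×64 + 1×8 + 7 = 143 (decimal)
Convert 0b1011 (binary) → 8 + 2 + 1 = 11 (decimal)
Compute 143 ÷ 11 = 13
13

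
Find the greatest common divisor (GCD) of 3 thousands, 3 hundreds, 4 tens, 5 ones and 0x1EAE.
Convert 3 thousands, 3 hundreds, 4 tens, 5 ones (place-value notation) → 3×1000 + 3×100 + 4×10 + 5 = 3345 (decimal)
Convert 0x1EAE (hexadecimal) → 1×4096 + 14×256 + 10×16 + 14 = 7854 (decimal)
Compute gcd(3345, 7854) = 3
3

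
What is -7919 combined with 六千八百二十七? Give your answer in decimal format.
Convert 六千八百二十七 (Chinese numeral) → 6×1000 + 8×100 + 2×10 + 7 = 6827 (decimal)
Compute -7919 + 6827 = -1092
-1092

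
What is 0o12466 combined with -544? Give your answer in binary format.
Convert 0o12466 (octal) → 1×4096 + 2×512 + 4×64 + 6×8 + 6 = 5430 (decimal)
Compute 5430 + -544 = 4886
Convert 4886 (decimal) → 4886 = 4096 + 512 + 256 + 16 + 4 + 2 → 0b1001100010110 (binary)
0b1001100010110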